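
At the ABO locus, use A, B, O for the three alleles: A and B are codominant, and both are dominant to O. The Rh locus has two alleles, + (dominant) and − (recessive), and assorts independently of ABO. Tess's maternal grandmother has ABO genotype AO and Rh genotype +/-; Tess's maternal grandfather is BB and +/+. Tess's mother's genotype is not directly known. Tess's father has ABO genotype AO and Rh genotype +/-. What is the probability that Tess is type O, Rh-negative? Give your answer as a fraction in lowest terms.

Tess's mother's ABO genotype from AO × BB: 1/2 AB, 1/2 BO.
Crossing each possibility with the father AO and summing P(type O): 1/2·0 + 1/2·1/4 = 1/8.
Similarly for Rh via the mother's Rh distribution: P(Rh-) = 1/8.
Independent loci: 1/8 × 1/8 = 1/64.

1/64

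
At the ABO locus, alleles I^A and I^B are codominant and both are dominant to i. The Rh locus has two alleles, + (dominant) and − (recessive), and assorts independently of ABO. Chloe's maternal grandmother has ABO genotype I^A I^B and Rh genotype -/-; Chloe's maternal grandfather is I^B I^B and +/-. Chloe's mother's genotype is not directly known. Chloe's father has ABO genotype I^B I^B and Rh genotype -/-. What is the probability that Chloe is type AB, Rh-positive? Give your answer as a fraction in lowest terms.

1/16

Chloe's mother's ABO genotype from I^A I^B × I^B I^B: 1/2 I^A I^B, 1/2 I^B I^B.
Crossing each possibility with the father I^B I^B and summing P(type AB): 1/2·1/2 + 1/2·0 = 1/4.
Similarly for Rh via the mother's Rh distribution: P(Rh+) = 1/4.
Independent loci: 1/4 × 1/4 = 1/16.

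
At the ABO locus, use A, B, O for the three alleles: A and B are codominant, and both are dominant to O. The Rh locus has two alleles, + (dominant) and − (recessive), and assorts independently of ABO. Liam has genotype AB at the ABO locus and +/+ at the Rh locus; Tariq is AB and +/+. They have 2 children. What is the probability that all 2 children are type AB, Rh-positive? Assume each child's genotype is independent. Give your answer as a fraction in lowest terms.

ABO cross AB × AB → 1/4 A, 1/4 B, 1/2 AB.
Rh cross +/+ × +/+ → 1 Rh+; so P(type AB, Rh-positive) = 1/2 × 1 = 1/2 per child.
All 2 independent: (1/2)^2 = 1/4.

1/4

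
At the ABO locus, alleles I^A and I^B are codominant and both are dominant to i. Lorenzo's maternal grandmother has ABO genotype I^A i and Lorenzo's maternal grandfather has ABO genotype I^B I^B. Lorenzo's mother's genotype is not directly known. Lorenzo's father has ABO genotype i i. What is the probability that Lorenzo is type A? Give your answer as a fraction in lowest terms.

Lorenzo's mother's ABO genotype from I^A i × I^B I^B: 1/2 I^A I^B, 1/2 I^B i.
Crossing each possibility with the father i i and summing P(type A): 1/2·1/2 + 1/2·0 = 1/4.

1/4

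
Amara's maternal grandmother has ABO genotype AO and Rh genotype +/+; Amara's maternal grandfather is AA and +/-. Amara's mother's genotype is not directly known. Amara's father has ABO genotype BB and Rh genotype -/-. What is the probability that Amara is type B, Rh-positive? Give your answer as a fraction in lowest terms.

3/16

Amara's mother's ABO genotype from AO × AA: 1/2 AA, 1/2 AO.
Crossing each possibility with the father BB and summing P(type B): 1/2·0 + 1/2·1/2 = 1/4.
Similarly for Rh via the mother's Rh distribution: P(Rh+) = 3/4.
Independent loci: 1/4 × 3/4 = 3/16.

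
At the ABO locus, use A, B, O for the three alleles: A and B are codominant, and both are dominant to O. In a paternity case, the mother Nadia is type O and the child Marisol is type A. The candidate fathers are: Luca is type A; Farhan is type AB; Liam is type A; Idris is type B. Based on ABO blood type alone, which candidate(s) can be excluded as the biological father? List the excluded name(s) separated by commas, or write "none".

A candidate is excluded only if no genotype consistent with his phenotype could produce a type A child with a type O mother.
Idris (type B): no genotype consistent with that phenotype can produce a type-A child with a type-O mother.

Idris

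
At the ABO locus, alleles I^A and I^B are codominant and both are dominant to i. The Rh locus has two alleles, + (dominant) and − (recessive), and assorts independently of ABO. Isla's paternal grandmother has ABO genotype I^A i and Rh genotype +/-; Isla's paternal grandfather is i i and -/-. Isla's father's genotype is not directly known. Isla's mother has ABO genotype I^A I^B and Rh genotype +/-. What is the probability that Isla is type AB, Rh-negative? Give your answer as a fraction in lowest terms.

Isla's father's ABO genotype from I^A i × i i: 1/2 I^A i, 1/2 i i.
Crossing each possibility with the mother I^A I^B and summing P(type AB): 1/2·1/4 + 1/2·0 = 1/8.
Similarly for Rh via the father's Rh distribution: P(Rh-) = 3/8.
Independent loci: 1/8 × 3/8 = 3/64.

3/64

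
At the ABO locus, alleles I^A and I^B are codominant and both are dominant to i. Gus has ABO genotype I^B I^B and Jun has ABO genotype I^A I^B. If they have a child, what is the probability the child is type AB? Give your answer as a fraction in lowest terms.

ABO cross I^B I^B × I^A I^B → offspring phenotypes: 1/2 B, 1/2 AB.
So P(type AB) = 1/2.

1/2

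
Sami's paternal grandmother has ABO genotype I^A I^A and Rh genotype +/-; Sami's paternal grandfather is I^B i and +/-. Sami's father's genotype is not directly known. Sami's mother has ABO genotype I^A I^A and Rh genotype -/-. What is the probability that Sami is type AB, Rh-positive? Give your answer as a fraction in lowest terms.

Sami's father's ABO genotype from I^A I^A × I^B i: 1/2 I^A I^B, 1/2 I^A i.
Crossing each possibility with the mother I^A I^A and summing P(type AB): 1/2·1/2 + 1/2·0 = 1/4.
Similarly for Rh via the father's Rh distribution: P(Rh+) = 1/2.
Independent loci: 1/4 × 1/2 = 1/8.

1/8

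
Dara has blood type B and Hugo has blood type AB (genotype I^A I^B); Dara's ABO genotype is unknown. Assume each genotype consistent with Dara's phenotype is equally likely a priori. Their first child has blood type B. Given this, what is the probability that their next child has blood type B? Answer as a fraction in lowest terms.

1/2

Possible genotypes: Dara ∈ {I^B I^B, I^B i}; Hugo ∈ {I^A I^B}.
Weight each parental genotype pair by prior × P(type-B child):
  I^B I^B × I^A I^B: posterior weight 1/2; P(next child type B) = 1/2.
  I^B i × I^A I^B: posterior weight 1/2; P(next child type B) = 1/2.
Weighted sum = 1/2.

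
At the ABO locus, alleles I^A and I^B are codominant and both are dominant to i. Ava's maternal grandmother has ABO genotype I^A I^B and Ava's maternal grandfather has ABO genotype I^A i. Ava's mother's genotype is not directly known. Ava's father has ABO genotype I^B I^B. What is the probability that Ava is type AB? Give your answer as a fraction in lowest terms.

1/2

Ava's mother's ABO genotype from I^A I^B × I^A i: 1/4 I^A I^A, 1/4 I^A I^B, 1/4 I^A i, 1/4 I^B i.
Crossing each possibility with the father I^B I^B and summing P(type AB): 1/4·1 + 1/4·1/2 + 1/4·1/2 + 1/4·0 = 1/2.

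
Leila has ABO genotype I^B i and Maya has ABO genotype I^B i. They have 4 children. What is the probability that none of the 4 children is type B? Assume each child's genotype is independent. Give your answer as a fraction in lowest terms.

ABO cross I^B i × I^B i → 1/4 O, 3/4 B.
So P(type B) = 3/4 per child.
P(not type B) = 1/4 for one child; (1/4)^4 = 1/256.

1/256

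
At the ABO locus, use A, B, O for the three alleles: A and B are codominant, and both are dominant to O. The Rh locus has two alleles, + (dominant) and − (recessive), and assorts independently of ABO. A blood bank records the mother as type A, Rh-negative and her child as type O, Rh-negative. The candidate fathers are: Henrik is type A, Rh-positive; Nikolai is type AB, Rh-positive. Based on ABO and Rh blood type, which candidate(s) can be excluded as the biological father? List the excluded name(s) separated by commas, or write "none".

Nikolai

A candidate is excluded only if no genotype consistent with his phenotype could produce a type O, Rh-negative child with a type A, Rh-negative mother.
Nikolai (type AB, Rh+): no genotype consistent with that phenotype can produce a type-O Rh- child with a type-A mother.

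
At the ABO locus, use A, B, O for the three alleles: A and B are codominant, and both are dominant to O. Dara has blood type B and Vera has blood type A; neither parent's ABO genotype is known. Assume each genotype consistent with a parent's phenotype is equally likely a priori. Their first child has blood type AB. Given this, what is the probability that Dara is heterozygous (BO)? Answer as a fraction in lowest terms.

1/3

Possible genotypes: Dara ∈ {BB, BO}; Vera ∈ {AA, AO}.
Weight each parental genotype pair by prior × P(type-AB child):
  BB × AA: posterior weight 4/9.
  BB × AO: posterior weight 2/9.
  BO × AA: posterior weight 2/9.
  BO × AO: posterior weight 1/9.
Sum the posterior weight over pairs where Dara is BO: 1/3.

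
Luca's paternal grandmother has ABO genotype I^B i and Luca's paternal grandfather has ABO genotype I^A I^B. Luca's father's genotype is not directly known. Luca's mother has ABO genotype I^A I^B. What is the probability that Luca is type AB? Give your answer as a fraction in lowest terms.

Luca's father's ABO genotype from I^B i × I^A I^B: 1/4 I^A I^B, 1/4 I^A i, 1/4 I^B I^B, 1/4 I^B i.
Crossing each possibility with the mother I^A I^B and summing P(type AB): 1/4·1/2 + 1/4·1/4 + 1/4·1/2 + 1/4·1/4 = 3/8.

3/8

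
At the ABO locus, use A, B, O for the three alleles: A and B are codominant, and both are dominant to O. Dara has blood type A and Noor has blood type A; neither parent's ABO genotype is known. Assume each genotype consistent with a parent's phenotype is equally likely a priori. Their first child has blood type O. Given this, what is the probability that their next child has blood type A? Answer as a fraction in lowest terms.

3/4

Possible genotypes: Dara ∈ {AA, AO}; Noor ∈ {AA, AO}.
Weight each parental genotype pair by prior × P(type-O child):
  AO × AO: posterior weight 1; P(next child type A) = 3/4.
Weighted sum = 3/4.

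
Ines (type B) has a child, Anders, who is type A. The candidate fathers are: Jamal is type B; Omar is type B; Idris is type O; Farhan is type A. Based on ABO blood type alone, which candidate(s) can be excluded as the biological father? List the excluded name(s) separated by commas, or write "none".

Jamal, Omar, Idris

A candidate is excluded only if no genotype consistent with his phenotype could produce a type A child with a type B mother.
Jamal (type B): no genotype consistent with that phenotype can produce a type-A child with a type-B mother.
Omar (type B): no genotype consistent with that phenotype can produce a type-A child with a type-B mother.
Idris (type O): no genotype consistent with that phenotype can produce a type-A child with a type-B mother.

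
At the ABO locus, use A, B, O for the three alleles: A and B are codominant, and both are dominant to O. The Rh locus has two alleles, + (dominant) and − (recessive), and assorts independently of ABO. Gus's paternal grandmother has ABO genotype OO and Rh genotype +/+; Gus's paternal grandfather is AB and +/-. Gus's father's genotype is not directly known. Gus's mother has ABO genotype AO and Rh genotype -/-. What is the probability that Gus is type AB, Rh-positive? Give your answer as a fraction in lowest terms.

3/32

Gus's father's ABO genotype from OO × AB: 1/2 AO, 1/2 BO.
Crossing each possibility with the mother AO and summing P(type AB): 1/2·0 + 1/2·1/4 = 1/8.
Similarly for Rh via the father's Rh distribution: P(Rh+) = 3/4.
Independent loci: 1/8 × 3/4 = 3/32.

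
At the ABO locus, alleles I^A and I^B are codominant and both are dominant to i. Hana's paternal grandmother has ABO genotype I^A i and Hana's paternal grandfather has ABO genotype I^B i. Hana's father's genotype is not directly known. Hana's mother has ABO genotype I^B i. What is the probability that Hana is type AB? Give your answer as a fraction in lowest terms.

Hana's father's ABO genotype from I^A i × I^B i: 1/4 I^A I^B, 1/4 I^A i, 1/4 I^B i, 1/4 i i.
Crossing each possibility with the mother I^B i and summing P(type AB): 1/4·1/4 + 1/4·1/4 + 1/4·0 + 1/4·0 = 1/8.

1/8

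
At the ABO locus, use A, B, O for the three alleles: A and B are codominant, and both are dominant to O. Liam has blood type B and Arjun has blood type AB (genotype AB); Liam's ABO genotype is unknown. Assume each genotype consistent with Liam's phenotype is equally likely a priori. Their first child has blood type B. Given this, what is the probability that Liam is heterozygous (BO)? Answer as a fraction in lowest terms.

1/2

Possible genotypes: Liam ∈ {BB, BO}; Arjun ∈ {AB}.
Weight each parental genotype pair by prior × P(type-B child):
  BB × AB: posterior weight 1/2.
  BO × AB: posterior weight 1/2.
Sum the posterior weight over pairs where Liam is BO: 1/2.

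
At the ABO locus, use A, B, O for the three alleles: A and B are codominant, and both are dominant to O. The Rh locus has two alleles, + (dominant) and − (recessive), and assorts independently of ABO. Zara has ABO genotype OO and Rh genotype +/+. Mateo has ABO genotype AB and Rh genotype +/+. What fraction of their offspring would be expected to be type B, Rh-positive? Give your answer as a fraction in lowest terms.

ABO cross OO × AB → offspring phenotypes: 1/2 A, 1/2 B.
Rh cross +/+ × +/+ → 1 Rh+.
Independent loci: P(type B, Rh-positive) = 1/2 × 1 = 1/2.

1/2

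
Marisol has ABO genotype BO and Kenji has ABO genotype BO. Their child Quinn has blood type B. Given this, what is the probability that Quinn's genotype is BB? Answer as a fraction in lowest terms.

1/3

Cross BO × BO → 1/4 BB, 1/2 BO, 1/4 OO.
Type-B genotypes among offspring: BB (1/4), BO (1/2); total 3/4.
P(BB | type B) = (1/4) / (3/4) = 1/3.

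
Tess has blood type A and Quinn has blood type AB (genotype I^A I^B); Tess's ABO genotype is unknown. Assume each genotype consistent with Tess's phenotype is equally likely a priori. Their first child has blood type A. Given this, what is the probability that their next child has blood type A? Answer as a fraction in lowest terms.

1/2

Possible genotypes: Tess ∈ {I^A I^A, I^A i}; Quinn ∈ {I^A I^B}.
Weight each parental genotype pair by prior × P(type-A child):
  I^A I^A × I^A I^B: posterior weight 1/2; P(next child type A) = 1/2.
  I^A i × I^A I^B: posterior weight 1/2; P(next child type A) = 1/2.
Weighted sum = 1/2.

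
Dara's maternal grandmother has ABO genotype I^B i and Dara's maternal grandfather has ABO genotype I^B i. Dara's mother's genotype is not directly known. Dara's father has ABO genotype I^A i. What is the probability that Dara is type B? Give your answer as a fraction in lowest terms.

1/4

Dara's mother's ABO genotype from I^B i × I^B i: 1/4 I^B I^B, 1/2 I^B i, 1/4 i i.
Crossing each possibility with the father I^A i and summing P(type B): 1/4·1/2 + 1/2·1/4 + 1/4·0 = 1/4.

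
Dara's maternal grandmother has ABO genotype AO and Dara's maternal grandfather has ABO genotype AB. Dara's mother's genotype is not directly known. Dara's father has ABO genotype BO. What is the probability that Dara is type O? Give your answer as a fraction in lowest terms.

1/8

Dara's mother's ABO genotype from AO × AB: 1/4 AA, 1/4 AB, 1/4 AO, 1/4 BO.
Crossing each possibility with the father BO and summing P(type O): 1/4·0 + 1/4·0 + 1/4·1/4 + 1/4·1/4 = 1/8.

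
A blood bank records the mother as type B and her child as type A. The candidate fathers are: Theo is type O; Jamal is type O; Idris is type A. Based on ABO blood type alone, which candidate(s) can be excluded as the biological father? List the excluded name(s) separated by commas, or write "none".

A candidate is excluded only if no genotype consistent with his phenotype could produce a type A child with a type B mother.
Theo (type O): no genotype consistent with that phenotype can produce a type-A child with a type-B mother.
Jamal (type O): no genotype consistent with that phenotype can produce a type-A child with a type-B mother.

Theo, Jamal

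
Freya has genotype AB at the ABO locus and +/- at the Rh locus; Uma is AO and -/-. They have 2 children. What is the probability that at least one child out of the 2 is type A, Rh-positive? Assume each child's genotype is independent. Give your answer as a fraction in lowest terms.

7/16

ABO cross AB × AO → 1/2 A, 1/4 B, 1/4 AB.
Rh cross +/- × -/- → 1/2 Rh+, 1/2 Rh-; so P(type A, Rh-positive) = 1/2 × 1/2 = 1/4 per child.
P(none) = (3/4)^2 = 9/16; P(at least one) = 1 − 9/16 = 7/16.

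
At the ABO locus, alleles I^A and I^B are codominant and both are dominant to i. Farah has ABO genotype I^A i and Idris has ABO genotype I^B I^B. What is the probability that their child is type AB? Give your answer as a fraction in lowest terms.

ABO cross I^A i × I^B I^B → offspring phenotypes: 1/2 B, 1/2 AB.
So P(type AB) = 1/2.

1/2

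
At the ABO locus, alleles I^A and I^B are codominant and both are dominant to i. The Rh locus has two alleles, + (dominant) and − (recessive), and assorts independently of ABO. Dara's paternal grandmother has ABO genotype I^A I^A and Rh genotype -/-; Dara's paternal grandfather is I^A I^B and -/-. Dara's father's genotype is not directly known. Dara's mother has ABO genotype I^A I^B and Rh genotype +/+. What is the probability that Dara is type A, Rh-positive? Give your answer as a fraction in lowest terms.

3/8

Dara's father's ABO genotype from I^A I^A × I^A I^B: 1/2 I^A I^A, 1/2 I^A I^B.
Crossing each possibility with the mother I^A I^B and summing P(type A): 1/2·1/2 + 1/2·1/4 = 3/8.
Similarly for Rh via the father's Rh distribution: P(Rh+) = 1.
Independent loci: 3/8 × 1 = 3/8.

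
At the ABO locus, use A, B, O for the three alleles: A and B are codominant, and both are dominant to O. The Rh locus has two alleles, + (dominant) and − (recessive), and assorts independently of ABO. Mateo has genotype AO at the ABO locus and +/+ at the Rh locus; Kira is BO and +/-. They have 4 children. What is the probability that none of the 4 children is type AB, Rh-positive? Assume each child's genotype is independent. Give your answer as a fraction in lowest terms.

ABO cross AO × BO → 1/4 O, 1/4 A, 1/4 B, 1/4 AB.
Rh cross +/+ × +/- → 1 Rh+; so P(type AB, Rh-positive) = 1/4 × 1 = 1/4 per child.
P(not type AB, Rh-positive) = 3/4 for one child; (3/4)^4 = 81/256.

81/256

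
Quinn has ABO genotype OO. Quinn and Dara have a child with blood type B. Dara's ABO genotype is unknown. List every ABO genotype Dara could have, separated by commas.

For each candidate genotype of Dara, check whether crossing it with OO can produce every observed child phenotype.
  AA → possible child types {A} ✗
  AB → possible child types {A, B} ✓
  AO → possible child types {O, A} ✗
  BB → possible child types {B} ✓
  BO → possible child types {O, B} ✓
  OO → possible child types {O} ✗

AB, BB, BO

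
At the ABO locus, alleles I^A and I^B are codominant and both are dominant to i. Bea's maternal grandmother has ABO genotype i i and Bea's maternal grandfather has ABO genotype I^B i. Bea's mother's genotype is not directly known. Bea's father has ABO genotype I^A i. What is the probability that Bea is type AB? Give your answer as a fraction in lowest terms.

Bea's mother's ABO genotype from i i × I^B i: 1/2 I^B i, 1/2 i i.
Crossing each possibility with the father I^A i and summing P(type AB): 1/2·1/4 + 1/2·0 = 1/8.

1/8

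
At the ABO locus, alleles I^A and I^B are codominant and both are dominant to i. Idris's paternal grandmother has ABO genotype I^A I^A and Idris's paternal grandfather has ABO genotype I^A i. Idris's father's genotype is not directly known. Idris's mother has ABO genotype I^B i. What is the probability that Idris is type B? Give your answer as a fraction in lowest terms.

1/8

Idris's father's ABO genotype from I^A I^A × I^A i: 1/2 I^A I^A, 1/2 I^A i.
Crossing each possibility with the mother I^B i and summing P(type B): 1/2·0 + 1/2·1/4 = 1/8.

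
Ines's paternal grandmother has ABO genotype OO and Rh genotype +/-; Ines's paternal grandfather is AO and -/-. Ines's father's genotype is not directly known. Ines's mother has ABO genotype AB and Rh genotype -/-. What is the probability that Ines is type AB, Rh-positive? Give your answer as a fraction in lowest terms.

Ines's father's ABO genotype from OO × AO: 1/2 AO, 1/2 OO.
Crossing each possibility with the mother AB and summing P(type AB): 1/2·1/4 + 1/2·0 = 1/8.
Similarly for Rh via the father's Rh distribution: P(Rh+) = 1/4.
Independent loci: 1/8 × 1/4 = 1/32.

1/32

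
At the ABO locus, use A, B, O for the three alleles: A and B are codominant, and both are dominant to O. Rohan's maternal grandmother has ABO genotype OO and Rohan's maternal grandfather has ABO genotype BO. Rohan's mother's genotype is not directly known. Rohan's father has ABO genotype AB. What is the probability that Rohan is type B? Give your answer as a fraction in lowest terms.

1/2

Rohan's mother's ABO genotype from OO × BO: 1/2 BO, 1/2 OO.
Crossing each possibility with the father AB and summing P(type B): 1/2·1/2 + 1/2·1/2 = 1/2.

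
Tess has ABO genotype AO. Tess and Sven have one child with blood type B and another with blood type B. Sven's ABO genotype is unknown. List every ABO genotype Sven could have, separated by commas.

For each candidate genotype of Sven, check whether crossing it with AO can produce every observed child phenotype.
  AA → possible child types {A} ✗
  AB → possible child types {A, B, AB} ✓
  AO → possible child types {O, A} ✗
  BB → possible child types {B, AB} ✓
  BO → possible child types {O, A, B, AB} ✓
  OO → possible child types {O, A} ✗

AB, BB, BO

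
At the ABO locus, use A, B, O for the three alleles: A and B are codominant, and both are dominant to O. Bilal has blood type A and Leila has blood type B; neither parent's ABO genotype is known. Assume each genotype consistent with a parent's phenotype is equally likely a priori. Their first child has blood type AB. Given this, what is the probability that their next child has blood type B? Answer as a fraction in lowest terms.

Possible genotypes: Bilal ∈ {AA, AO}; Leila ∈ {BB, BO}.
Weight each parental genotype pair by prior × P(type-AB child):
  AA × BB: posterior weight 4/9; P(next child type B) = 0.
  AA × BO: posterior weight 2/9; P(next child type B) = 0.
  AO × BB: posterior weight 2/9; P(next child type B) = 1/2.
  AO × BO: posterior weight 1/9; P(next child type B) = 1/4.
Weighted sum = 5/36.

5/36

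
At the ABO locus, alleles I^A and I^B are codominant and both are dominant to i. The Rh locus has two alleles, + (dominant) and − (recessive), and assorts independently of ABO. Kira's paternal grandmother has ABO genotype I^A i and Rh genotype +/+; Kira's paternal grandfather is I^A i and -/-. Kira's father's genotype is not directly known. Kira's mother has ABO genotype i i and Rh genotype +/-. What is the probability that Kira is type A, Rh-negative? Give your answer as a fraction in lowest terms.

Kira's father's ABO genotype from I^A i × I^A i: 1/4 I^A I^A, 1/2 I^A i, 1/4 i i.
Crossing each possibility with the mother i i and summing P(type A): 1/4·1 + 1/2·1/2 + 1/4·0 = 1/2.
Similarly for Rh via the father's Rh distribution: P(Rh-) = 1/4.
Independent loci: 1/2 × 1/4 = 1/8.

1/8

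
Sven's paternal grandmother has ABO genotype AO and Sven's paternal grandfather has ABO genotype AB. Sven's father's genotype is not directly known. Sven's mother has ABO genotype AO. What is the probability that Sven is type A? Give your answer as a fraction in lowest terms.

5/8

Sven's father's ABO genotype from AO × AB: 1/4 AA, 1/4 AB, 1/4 AO, 1/4 BO.
Crossing each possibility with the mother AO and summing P(type A): 1/4·1 + 1/4·1/2 + 1/4·3/4 + 1/4·1/4 = 5/8.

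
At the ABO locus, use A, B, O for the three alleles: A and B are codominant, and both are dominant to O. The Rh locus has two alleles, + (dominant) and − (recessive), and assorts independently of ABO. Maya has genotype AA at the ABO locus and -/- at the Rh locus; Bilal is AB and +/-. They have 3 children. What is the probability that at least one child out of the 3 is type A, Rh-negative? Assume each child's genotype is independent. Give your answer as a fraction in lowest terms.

37/64

ABO cross AA × AB → 1/2 A, 1/2 AB.
Rh cross -/- × +/- → 1/2 Rh+, 1/2 Rh-; so P(type A, Rh-negative) = 1/2 × 1/2 = 1/4 per child.
P(none) = (3/4)^3 = 27/64; P(at least one) = 1 − 27/64 = 37/64.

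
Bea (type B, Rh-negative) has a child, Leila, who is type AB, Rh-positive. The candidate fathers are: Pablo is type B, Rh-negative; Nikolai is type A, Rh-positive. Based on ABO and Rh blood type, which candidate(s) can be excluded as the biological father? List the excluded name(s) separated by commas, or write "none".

Pablo

A candidate is excluded only if no genotype consistent with his phenotype could produce a type AB, Rh-positive child with a type B, Rh-negative mother.
Pablo (type B, Rh-): no genotype consistent with that phenotype can produce a type-AB Rh+ child with a type-B mother.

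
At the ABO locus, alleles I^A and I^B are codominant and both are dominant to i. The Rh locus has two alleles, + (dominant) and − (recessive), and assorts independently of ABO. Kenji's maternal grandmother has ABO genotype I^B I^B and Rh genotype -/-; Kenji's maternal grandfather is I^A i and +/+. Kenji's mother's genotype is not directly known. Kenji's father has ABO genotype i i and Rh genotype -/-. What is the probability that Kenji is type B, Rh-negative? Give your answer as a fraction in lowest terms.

Kenji's mother's ABO genotype from I^B I^B × I^A i: 1/2 I^A I^B, 1/2 I^B i.
Crossing each possibility with the father i i and summing P(type B): 1/2·1/2 + 1/2·1/2 = 1/2.
Similarly for Rh via the mother's Rh distribution: P(Rh-) = 1/2.
Independent loci: 1/2 × 1/2 = 1/4.

1/4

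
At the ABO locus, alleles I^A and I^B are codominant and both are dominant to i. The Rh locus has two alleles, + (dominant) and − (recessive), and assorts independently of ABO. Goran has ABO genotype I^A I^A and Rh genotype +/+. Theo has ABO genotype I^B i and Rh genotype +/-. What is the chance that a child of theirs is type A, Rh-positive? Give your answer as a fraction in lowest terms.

1/2

ABO cross I^A I^A × I^B i → offspring phenotypes: 1/2 A, 1/2 AB.
Rh cross +/+ × +/- → 1 Rh+.
Independent loci: P(type A, Rh-positive) = 1/2 × 1 = 1/2.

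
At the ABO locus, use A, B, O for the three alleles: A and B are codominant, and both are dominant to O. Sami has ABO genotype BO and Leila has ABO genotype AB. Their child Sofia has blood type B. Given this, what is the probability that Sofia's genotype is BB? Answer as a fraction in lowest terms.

1/2

Cross BO × AB → 1/4 AB, 1/4 AO, 1/4 BB, 1/4 BO.
Type-B genotypes among offspring: BB (1/4), BO (1/4); total 1/2.
P(BB | type B) = (1/4) / (1/2) = 1/2.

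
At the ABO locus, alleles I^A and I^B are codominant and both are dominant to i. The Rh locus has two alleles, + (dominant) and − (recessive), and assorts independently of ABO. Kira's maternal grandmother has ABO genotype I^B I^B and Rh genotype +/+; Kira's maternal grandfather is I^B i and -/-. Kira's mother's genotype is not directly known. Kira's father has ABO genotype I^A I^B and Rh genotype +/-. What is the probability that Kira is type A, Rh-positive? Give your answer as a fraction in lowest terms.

Kira's mother's ABO genotype from I^B I^B × I^B i: 1/2 I^B I^B, 1/2 I^B i.
Crossing each possibility with the father I^A I^B and summing P(type A): 1/2·0 + 1/2·1/4 = 1/8.
Similarly for Rh via the mother's Rh distribution: P(Rh+) = 3/4.
Independent loci: 1/8 × 3/4 = 3/32.

3/32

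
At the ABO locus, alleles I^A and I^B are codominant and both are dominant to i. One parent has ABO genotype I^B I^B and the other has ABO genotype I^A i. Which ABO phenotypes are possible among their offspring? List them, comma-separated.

B, AB

Gametes from I^B I^B × I^A i give offspring ABO genotypes I^A I^B, I^B i, i.e. phenotypes B, AB.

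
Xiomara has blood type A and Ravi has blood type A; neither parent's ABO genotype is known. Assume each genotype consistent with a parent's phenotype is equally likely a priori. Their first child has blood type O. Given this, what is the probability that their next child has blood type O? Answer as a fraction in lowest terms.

Possible genotypes: Xiomara ∈ {AA, AO}; Ravi ∈ {AA, AO}.
Weight each parental genotype pair by prior × P(type-O child):
  AO × AO: posterior weight 1; P(next child type O) = 1/4.
Weighted sum = 1/4.

1/4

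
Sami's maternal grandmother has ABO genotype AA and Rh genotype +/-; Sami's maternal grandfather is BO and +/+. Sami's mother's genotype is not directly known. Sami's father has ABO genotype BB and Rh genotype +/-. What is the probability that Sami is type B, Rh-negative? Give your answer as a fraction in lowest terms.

Sami's mother's ABO genotype from AA × BO: 1/2 AB, 1/2 AO.
Crossing each possibility with the father BB and summing P(type B): 1/2·1/2 + 1/2·1/2 = 1/2.
Similarly for Rh via the mother's Rh distribution: P(Rh-) = 1/8.
Independent loci: 1/2 × 1/8 = 1/16.

1/16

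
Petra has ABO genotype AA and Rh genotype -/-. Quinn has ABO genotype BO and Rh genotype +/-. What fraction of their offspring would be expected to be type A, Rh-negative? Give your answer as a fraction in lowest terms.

ABO cross AA × BO → offspring phenotypes: 1/2 A, 1/2 AB.
Rh cross -/- × +/- → 1/2 Rh+, 1/2 Rh-.
Independent loci: P(type A, Rh-negative) = 1/2 × 1/2 = 1/4.

1/4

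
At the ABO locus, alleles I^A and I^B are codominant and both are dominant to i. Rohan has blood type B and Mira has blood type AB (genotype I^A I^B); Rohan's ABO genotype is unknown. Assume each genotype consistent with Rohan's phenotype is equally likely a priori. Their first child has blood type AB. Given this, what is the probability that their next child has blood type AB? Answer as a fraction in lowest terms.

Possible genotypes: Rohan ∈ {I^B I^B, I^B i}; Mira ∈ {I^A I^B}.
Weight each parental genotype pair by prior × P(type-AB child):
  I^B I^B × I^A I^B: posterior weight 2/3; P(next child type AB) = 1/2.
  I^B i × I^A I^B: posterior weight 1/3; P(next child type AB) = 1/4.
Weighted sum = 5/12.

5/12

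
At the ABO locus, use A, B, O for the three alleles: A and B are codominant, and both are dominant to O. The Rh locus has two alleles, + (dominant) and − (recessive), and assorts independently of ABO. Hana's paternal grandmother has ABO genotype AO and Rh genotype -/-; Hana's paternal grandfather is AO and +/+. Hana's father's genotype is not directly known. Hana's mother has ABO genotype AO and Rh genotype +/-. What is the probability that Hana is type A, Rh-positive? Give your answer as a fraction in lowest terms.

9/16

Hana's father's ABO genotype from AO × AO: 1/4 AA, 1/2 AO, 1/4 OO.
Crossing each possibility with the mother AO and summing P(type A): 1/4·1 + 1/2·3/4 + 1/4·1/2 = 3/4.
Similarly for Rh via the father's Rh distribution: P(Rh+) = 3/4.
Independent loci: 3/4 × 3/4 = 9/16.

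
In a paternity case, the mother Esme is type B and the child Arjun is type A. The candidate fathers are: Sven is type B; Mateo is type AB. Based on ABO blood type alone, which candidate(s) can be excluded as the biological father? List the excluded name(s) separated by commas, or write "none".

A candidate is excluded only if no genotype consistent with his phenotype could produce a type A child with a type B mother.
Sven (type B): no genotype consistent with that phenotype can produce a type-A child with a type-B mother.

Sven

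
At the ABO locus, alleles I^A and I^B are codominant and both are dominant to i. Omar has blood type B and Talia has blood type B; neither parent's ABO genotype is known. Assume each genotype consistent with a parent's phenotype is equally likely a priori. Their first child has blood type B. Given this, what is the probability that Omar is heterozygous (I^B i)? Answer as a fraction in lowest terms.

Possible genotypes: Omar ∈ {I^B I^B, I^B i}; Talia ∈ {I^B I^B, I^B i}.
Weight each parental genotype pair by prior × P(type-B child):
  I^B I^B × I^B I^B: posterior weight 4/15.
  I^B I^B × I^B i: posterior weight 4/15.
  I^B i × I^B I^B: posterior weight 4/15.
  I^B i × I^B i: posterior weight 1/5.
Sum the posterior weight over pairs where Omar is I^B i: 7/15.

7/15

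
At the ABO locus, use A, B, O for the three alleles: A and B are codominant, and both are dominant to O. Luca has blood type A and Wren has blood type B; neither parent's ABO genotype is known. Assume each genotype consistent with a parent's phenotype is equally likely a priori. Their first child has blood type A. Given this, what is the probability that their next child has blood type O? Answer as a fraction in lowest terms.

Possible genotypes: Luca ∈ {AA, AO}; Wren ∈ {BB, BO}.
Weight each parental genotype pair by prior × P(type-A child):
  AA × BO: posterior weight 2/3; P(next child type O) = 0.
  AO × BO: posterior weight 1/3; P(next child type O) = 1/4.
Weighted sum = 1/12.

1/12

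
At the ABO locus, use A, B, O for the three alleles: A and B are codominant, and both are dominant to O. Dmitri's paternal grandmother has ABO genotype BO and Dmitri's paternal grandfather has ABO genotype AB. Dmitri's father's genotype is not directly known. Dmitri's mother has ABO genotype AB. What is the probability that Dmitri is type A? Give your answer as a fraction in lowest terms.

1/4

Dmitri's father's ABO genotype from BO × AB: 1/4 AB, 1/4 AO, 1/4 BB, 1/4 BO.
Crossing each possibility with the mother AB and summing P(type A): 1/4·1/4 + 1/4·1/2 + 1/4·0 + 1/4·1/4 = 1/4.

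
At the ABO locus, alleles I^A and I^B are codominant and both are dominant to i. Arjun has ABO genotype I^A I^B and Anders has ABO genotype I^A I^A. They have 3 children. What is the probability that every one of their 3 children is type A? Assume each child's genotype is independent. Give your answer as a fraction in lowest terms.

ABO cross I^A I^B × I^A I^A → 1/2 A, 1/2 AB.
So P(type A) = 1/2 per child.
All 3 independent: (1/2)^3 = 1/8.

1/8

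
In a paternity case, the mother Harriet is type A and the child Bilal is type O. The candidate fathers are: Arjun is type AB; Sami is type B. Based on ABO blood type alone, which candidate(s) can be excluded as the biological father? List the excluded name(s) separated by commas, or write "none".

A candidate is excluded only if no genotype consistent with his phenotype could produce a type O child with a type A mother.
Arjun (type AB): no genotype consistent with that phenotype can produce a type-O child with a type-A mother.

Arjun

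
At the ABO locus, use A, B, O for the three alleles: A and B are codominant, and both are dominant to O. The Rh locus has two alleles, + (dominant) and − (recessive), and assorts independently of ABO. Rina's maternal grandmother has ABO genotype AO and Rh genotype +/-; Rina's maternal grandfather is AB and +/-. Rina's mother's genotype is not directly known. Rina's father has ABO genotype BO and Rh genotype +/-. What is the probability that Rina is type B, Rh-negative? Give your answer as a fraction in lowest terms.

Rina's mother's ABO genotype from AO × AB: 1/4 AA, 1/4 AB, 1/4 AO, 1/4 BO.
Crossing each possibility with the father BO and summing P(type B): 1/4·0 + 1/4·1/2 + 1/4·1/4 + 1/4·3/4 = 3/8.
Similarly for Rh via the mother's Rh distribution: P(Rh-) = 1/4.
Independent loci: 3/8 × 1/4 = 3/32.

3/32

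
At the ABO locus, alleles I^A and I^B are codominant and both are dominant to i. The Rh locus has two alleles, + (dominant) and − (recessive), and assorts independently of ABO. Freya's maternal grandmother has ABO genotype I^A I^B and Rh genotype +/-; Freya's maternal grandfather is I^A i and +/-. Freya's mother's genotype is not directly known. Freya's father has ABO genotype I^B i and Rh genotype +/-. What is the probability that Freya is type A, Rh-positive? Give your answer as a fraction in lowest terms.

Freya's mother's ABO genotype from I^A I^B × I^A i: 1/4 I^A I^A, 1/4 I^A I^B, 1/4 I^A i, 1/4 I^B i.
Crossing each possibility with the father I^B i and summing P(type A): 1/4·1/2 + 1/4·1/4 + 1/4·1/4 + 1/4·0 = 1/4.
Similarly for Rh via the mother's Rh distribution: P(Rh+) = 3/4.
Independent loci: 1/4 × 3/4 = 3/16.

3/16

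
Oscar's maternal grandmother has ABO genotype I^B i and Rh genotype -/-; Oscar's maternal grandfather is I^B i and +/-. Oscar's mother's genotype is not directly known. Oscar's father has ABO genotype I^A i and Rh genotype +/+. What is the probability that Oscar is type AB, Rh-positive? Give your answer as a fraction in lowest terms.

Oscar's mother's ABO genotype from I^B i × I^B i: 1/4 I^B I^B, 1/2 I^B i, 1/4 i i.
Crossing each possibility with the father I^A i and summing P(type AB): 1/4·1/2 + 1/2·1/4 + 1/4·0 = 1/4.
Similarly for Rh via the mother's Rh distribution: P(Rh+) = 1.
Independent loci: 1/4 × 1 = 1/4.

1/4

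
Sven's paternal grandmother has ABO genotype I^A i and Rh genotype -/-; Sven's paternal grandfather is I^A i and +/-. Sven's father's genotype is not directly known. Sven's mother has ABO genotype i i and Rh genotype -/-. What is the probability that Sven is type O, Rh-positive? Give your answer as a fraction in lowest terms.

1/8

Sven's father's ABO genotype from I^A i × I^A i: 1/4 I^A I^A, 1/2 I^A i, 1/4 i i.
Crossing each possibility with the mother i i and summing P(type O): 1/4·0 + 1/2·1/2 + 1/4·1 = 1/2.
Similarly for Rh via the father's Rh distribution: P(Rh+) = 1/4.
Independent loci: 1/2 × 1/4 = 1/8.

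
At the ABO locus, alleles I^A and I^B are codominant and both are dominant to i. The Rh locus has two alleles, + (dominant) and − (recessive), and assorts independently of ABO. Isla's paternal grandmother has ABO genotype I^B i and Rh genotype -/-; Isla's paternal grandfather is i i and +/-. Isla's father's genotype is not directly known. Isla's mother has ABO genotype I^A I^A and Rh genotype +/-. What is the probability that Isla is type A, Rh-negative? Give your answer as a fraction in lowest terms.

9/32

Isla's father's ABO genotype from I^B i × i i: 1/2 I^B i, 1/2 i i.
Crossing each possibility with the mother I^A I^A and summing P(type A): 1/2·1/2 + 1/2·1 = 3/4.
Similarly for Rh via the father's Rh distribution: P(Rh-) = 3/8.
Independent loci: 3/4 × 3/8 = 9/32.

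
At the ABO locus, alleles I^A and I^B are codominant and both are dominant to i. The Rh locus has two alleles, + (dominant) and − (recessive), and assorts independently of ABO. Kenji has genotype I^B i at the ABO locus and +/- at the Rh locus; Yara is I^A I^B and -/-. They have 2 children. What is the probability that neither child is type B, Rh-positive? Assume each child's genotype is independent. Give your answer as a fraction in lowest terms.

ABO cross I^B i × I^A I^B → 1/4 A, 1/2 B, 1/4 AB.
Rh cross +/- × -/- → 1/2 Rh+, 1/2 Rh-; so P(type B, Rh-positive) = 1/2 × 1/2 = 1/4 per child.
P(not type B, Rh-positive) = 3/4 for one child; (3/4)^2 = 9/16.

9/16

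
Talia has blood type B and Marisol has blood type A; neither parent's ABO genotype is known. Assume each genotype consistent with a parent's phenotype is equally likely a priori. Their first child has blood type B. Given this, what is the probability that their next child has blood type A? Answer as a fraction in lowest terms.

1/12

Possible genotypes: Talia ∈ {BB, BO}; Marisol ∈ {AA, AO}.
Weight each parental genotype pair by prior × P(type-B child):
  BB × AO: posterior weight 2/3; P(next child type A) = 0.
  BO × AO: posterior weight 1/3; P(next child type A) = 1/4.
Weighted sum = 1/12.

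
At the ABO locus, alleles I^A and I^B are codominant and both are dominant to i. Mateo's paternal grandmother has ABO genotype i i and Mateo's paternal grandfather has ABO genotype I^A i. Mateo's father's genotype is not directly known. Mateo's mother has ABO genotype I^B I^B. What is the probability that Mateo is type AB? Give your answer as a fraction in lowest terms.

1/4

Mateo's father's ABO genotype from i i × I^A i: 1/2 I^A i, 1/2 i i.
Crossing each possibility with the mother I^B I^B and summing P(type AB): 1/2·1/2 + 1/2·0 = 1/4.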